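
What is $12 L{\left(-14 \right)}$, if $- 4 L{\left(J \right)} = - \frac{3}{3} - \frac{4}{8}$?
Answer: $\frac{9}{2} \approx 4.5$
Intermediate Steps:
$L{\left(J \right)} = \frac{3}{8}$ ($L{\left(J \right)} = - \frac{- \frac{3}{3} - \frac{4}{8}}{4} = - \frac{\left(-3\right) \frac{1}{3} - \frac{1}{2}}{4} = - \frac{-1 - \frac{1}{2}}{4} = \left(- \frac{1}{4}\right) \left(- \frac{3}{2}\right) = \frac{3}{8}$)
$12 L{\left(-14 \right)} = 12 \cdot \frac{3}{8} = \frac{9}{2}$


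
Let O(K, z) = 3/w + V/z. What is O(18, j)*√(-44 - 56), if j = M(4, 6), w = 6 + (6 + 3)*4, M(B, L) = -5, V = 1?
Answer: -9*I/7 ≈ -1.2857*I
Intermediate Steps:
w = 42 (w = 6 + 9*4 = 6 + 36 = 42)
j = -5
O(K, z) = 1/14 + 1/z (O(K, z) = 3/42 + 1/z = 3*(1/42) + 1/z = 1/14 + 1/z)
O(18, j)*√(-44 - 56) = ((1/14)*(14 - 5)/(-5))*√(-44 - 56) = ((1/14)*(-⅕)*9)*√(-100) = -9*I/7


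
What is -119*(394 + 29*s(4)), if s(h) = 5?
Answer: -64141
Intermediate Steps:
-119*(394 + 29*s(4)) = -119*(394 + 29*5) = -119*(394 + 145) = -119*539 = -64141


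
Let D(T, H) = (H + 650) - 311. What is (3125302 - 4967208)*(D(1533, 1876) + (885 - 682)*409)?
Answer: -157007751252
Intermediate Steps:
D(T, H) = 339 + H (D(T, H) = (650 + H) - 311 = 339 + H)
(3125302 - 4967208)*(D(1533, 1876) + (885 - 682)*409) = (3125302 - 4967208)*((339 + 1876) + (885 - 682)*409) = -1841906*(2215 + 203*409) = -1841906*(2215 + 83027) = -1841906*85242 = -157007751252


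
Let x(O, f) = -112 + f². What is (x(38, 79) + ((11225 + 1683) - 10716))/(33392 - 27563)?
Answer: 8321/5829 ≈ 1.4275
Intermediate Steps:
(x(38, 79) + ((11225 + 1683) - 10716))/(33392 - 27563) = ((-112 + 79²) + ((11225 + 1683) - 10716))/(33392 - 27563) = ((-112 + 6241) + (12908 - 10716))/5829 = (6129 + 2192)*(1/5829) = 8321*(1/5829) = 8321/5829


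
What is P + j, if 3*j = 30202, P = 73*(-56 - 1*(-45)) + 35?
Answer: 27898/3 ≈ 9299.3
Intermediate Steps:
P = -768 (P = 73*(-56 + 45) + 35 = 73*(-11) + 35 = -803 + 35 = -768)
j = 30202/3 (j = (1/3)*30202 = 30202/3 ≈ 10067.)
P + j = -768 + 30202/3 = 27898/3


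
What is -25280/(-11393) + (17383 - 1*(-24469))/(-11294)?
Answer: -95653758/64336271 ≈ -1.4868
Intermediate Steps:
-25280/(-11393) + (17383 - 1*(-24469))/(-11294) = -25280*(-1/11393) + (17383 + 24469)*(-1/11294) = 25280/11393 + 41852*(-1/11294) = 25280/11393 - 20926/5647 = -95653758/64336271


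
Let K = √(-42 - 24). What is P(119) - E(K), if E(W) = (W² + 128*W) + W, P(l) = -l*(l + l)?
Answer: -28256 - 129*I*√66 ≈ -28256.0 - 1048.0*I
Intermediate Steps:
P(l) = -2*l² (P(l) = -l*2*l = -2*l²)
K = I*√66 (K = √(-66) = I*√66 ≈ 8.124*I)
E(W) = W² + 129*W
P(119) - E(K) = -2*119² - I*√66*(129 + I*√66) = -2*14161 - I*√66*(129 + I*√66) = -28322 - I*√66*(129 + I*√66)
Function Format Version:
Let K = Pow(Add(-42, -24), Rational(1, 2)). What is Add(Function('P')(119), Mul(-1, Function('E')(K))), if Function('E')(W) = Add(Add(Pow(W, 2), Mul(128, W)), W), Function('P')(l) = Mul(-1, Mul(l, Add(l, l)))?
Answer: Add(-28256, Mul(-129, I, Pow(66, Rational(1, 2)))) ≈ Add(-28256., Mul(-1048.0, I))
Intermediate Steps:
Function('P')(l) = Mul(-2, Pow(l, 2)) (Function('P')(l) = Mul(-1, Mul(l, Mul(2, l))) = Mul(-1, Mul(2, Pow(l, 2))) = Mul(-2, Pow(l, 2)))
K = Mul(I, Pow(66, Rational(1, 2))) (K = Pow(-66, Rational(1, 2)) = Mul(I, Pow(66, Rational(1, 2))) ≈ Mul(8.1240, I))
Function('E')(W) = Add(Pow(W, 2), Mul(129, W))
Add(Function('P')(119), Mul(-1, Function('E')(K))) = Add(Mul(-2, Pow(119, 2)), Mul(-1, Mul(Mul(I, Pow(66, Rational(1, 2))), Add(129, Mul(I, Pow(66, Rational(1, 2))))))) = Add(Mul(-2, 14161), Mul(-1, Mul(I, Pow(66, Rational(1, 2)), Add(129, Mul(I, Pow(66, Rational(1, 2))))))) = Add(-28322, Mul(-1, I, Pow(66, Rational(1, 2)), Add(129, Mul(I, Pow(66, Rational(1, 2))))))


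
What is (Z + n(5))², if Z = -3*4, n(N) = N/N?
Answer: 121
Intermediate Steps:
n(N) = 1
Z = -12
(Z + n(5))² = (-12 + 1)² = (-11)² = 121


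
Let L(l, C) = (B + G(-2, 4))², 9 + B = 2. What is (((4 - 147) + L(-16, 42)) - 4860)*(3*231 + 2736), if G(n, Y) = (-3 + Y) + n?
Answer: -16935831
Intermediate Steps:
B = -7 (B = -9 + 2 = -7)
G(n, Y) = -3 + Y + n
L(l, C) = 64 (L(l, C) = (-7 + (-3 + 4 - 2))² = (-7 - 1)² = (-8)² = 64)
(((4 - 147) + L(-16, 42)) - 4860)*(3*231 + 2736) = (((4 - 147) + 64) - 4860)*(3*231 + 2736) = ((-143 + 64) - 4860)*(693 + 2736) = (-79 - 4860)*3429 = -4939*3429 = -16935831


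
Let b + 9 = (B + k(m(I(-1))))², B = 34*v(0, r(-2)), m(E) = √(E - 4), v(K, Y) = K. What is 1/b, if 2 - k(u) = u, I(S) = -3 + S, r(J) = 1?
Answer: I/(-13*I + 8*√2) ≈ -0.043771 + 0.038093*I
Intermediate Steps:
m(E) = √(-4 + E)
k(u) = 2 - u
B = 0 (B = 34*0 = 0)
b = -9 + (2 - 2*I*√2)² (b = -9 + (0 + (2 - √(-4 + (-3 - 1))))² = -9 + (0 + (2 - √(-4 - 4)))² = -9 + (0 + (2 - √(-8)))² = -9 + (0 + (2 - 2*I*√2))² = -9 + (2 - 2*I*√2)² ≈ -13.0 - 11.314*I)
1/b = 1/(-13 - 8*I*√2)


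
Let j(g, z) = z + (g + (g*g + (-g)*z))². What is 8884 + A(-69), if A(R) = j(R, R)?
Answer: 13576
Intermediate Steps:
j(g, z) = z + (g + g² - g*z)² (j(g, z) = z + (g + (g² - g*z))² = z + (g + g² - g*z)²)
A(R) = R + R² (A(R) = R + R²*(1 + R - R)² = R + R²*1² = R + R²*1 = R + R²)
8884 + A(-69) = 8884 - 69*(1 - 69) = 8884 - 69*(-68) = 8884 + 4692 = 13576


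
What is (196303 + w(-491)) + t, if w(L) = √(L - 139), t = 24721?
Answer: 221024 + 3*I*√70 ≈ 2.2102e+5 + 25.1*I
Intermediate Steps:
w(L) = √(-139 + L)
(196303 + w(-491)) + t = (196303 + √(-139 - 491)) + 24721 = (196303 + √(-630)) + 24721 = (196303 + 3*I*√70) + 24721 = 221024 + 3*I*√70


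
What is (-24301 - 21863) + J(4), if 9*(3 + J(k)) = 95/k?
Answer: -1661917/36 ≈ -46164.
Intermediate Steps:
J(k) = -3 + 95/(9*k) (J(k) = -3 + (95/k)/9 = -3 + 95/(9*k))
(-24301 - 21863) + J(4) = (-24301 - 21863) + (-3 + (95/9)/4) = -46164 + (-3 + (95/9)*(1/4)) = -46164 + (-3 + 95/36) = -46164 - 13/36 = -1661917/36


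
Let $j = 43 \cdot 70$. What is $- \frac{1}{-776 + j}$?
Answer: $- \frac{1}{2234} \approx -0.00044763$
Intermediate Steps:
$j = 3010$
$- \frac{1}{-776 + j} = - \frac{1}{-776 + 3010} = - \frac{1}{2234}$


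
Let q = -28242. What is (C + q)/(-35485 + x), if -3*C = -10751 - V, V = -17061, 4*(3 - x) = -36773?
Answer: 364144/315465 ≈ 1.1543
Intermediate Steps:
x = 36785/4 (x = 3 - 1/4*(-36773) = 3 + 36773/4 = 36785/4 ≈ 9196.3)
C = -6310/3 (C = -(-10751 - 1*(-17061))/3 = -(-10751 + 17061)/3 = -1/3*6310 = -6310/3 ≈ -2103.3)
(C + q)/(-35485 + x) = (-6310/3 - 28242)/(-35485 + 36785/4) = -91036/(3*(-105155/4)) = -91036/3*(-4/105155) = 364144/315465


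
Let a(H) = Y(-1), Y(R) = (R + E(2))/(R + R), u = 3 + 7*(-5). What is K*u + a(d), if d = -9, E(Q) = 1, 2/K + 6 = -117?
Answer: 64/123 ≈ 0.52032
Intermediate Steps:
K = -2/123 (K = 2/(-6 - 117) = 2/(-123) = 2*(-1/123) = -2/123 ≈ -0.016260)
u = -32 (u = 3 - 35 = -32)
Y(R) = (1 + R)/(2*R) (Y(R) = (R + 1)/(R + R) = (1 + R)/((2*R)) = (1 + R)*(1/(2*R)) = (1 + R)/(2*R))
a(H) = 0 (a(H) = (1/2)*(1 - 1)/(-1) = (1/2)*(-1)*0 = 0)
K*u + a(d) = -2/123*(-32) + 0 = 64/123 + 0 = 64/123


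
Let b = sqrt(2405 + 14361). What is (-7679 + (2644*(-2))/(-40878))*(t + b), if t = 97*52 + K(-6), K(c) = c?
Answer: -790706225606/20439 - 156948437*sqrt(16766)/20439 ≈ -3.9680e+7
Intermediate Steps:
b = sqrt(16766) ≈ 129.48
t = 5038 (t = 97*52 - 6 = 5044 - 6 = 5038)
(-7679 + (2644*(-2))/(-40878))*(t + b) = (-7679 + (2644*(-2))/(-40878))*(5038 + sqrt(16766)) = (-7679 - 5288*(-1/40878))*(5038 + sqrt(16766)) = (-7679 + 2644/20439)*(5038 + sqrt(16766)) = -156948437*(5038 + sqrt(16766))/20439 = -790706225606/20439 - 156948437*sqrt(16766)/20439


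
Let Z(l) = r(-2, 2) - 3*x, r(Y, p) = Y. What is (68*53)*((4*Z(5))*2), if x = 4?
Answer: -403648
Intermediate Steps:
Z(l) = -14 (Z(l) = -2 - 3*4 = -2 - 12 = -14)
(68*53)*((4*Z(5))*2) = (68*53)*((4*(-14))*2) = 3604*(-56*2) = 3604*(-112) = -403648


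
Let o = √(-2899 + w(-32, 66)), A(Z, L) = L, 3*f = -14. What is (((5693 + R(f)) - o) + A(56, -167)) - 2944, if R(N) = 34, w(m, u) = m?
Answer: 2616 - I*√2931 ≈ 2616.0 - 54.139*I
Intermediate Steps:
f = -14/3 (f = (⅓)*(-14) = -14/3 ≈ -4.6667)
o = I*√2931 (o = √(-2899 - 32) = √(-2931) = I*√2931 ≈ 54.139*I)
(((5693 + R(f)) - o) + A(56, -167)) - 2944 = (((5693 + 34) - I*√2931) - 167) - 2944 = ((5727 - I*√2931) - 167) - 2944 = (5560 - I*√2931) - 2944 = 2616 - I*√2931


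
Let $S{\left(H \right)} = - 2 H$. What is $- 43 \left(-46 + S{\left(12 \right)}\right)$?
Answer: $3010$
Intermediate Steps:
$- 43 \left(-46 + S{\left(12 \right)}\right) = - 43 \left(-46 - 24\right) = \left(-43\right) \left(-70\right) = 3010$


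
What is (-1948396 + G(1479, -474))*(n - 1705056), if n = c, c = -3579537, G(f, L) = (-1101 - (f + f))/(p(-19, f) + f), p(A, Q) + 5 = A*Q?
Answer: 274164347857358169/26627 ≈ 1.0296e+13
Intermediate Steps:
p(A, Q) = -5 + A*Q
G(f, L) = (-1101 - 2*f)/(-5 - 18*f) (G(f, L) = (-1101 - (f + f))/((-5 - 19*f) + f) = (-1101 - 2*f)/(-5 - 18*f))
n = -3579537
(-1948396 + G(1479, -474))*(n - 1705056) = (-1948396 + (1101 + 2*1479)/(5 + 18*1479))*(-3579537 - 1705056) = (-1948396 + (1101 + 2958)/(5 + 26622))*(-5284593) = (-1948396 + 4059/26627)*(-5284593) = -51879936233/26627*(-5284593) = 274164347857358169/26627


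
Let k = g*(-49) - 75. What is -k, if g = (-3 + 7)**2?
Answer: 859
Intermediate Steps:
g = 16 (g = 4**2 = 16)
k = -859 (k = 16*(-49) - 75 = -784 - 75 = -859)
-k = -1*(-859) = 859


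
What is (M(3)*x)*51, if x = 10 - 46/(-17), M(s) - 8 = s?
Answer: 7128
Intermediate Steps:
M(s) = 8 + s
x = 216/17 (x = 10 - 46*(-1)/17 = 10 - 1*(-46/17) = 10 + 46/17 = 216/17 ≈ 12.706)
(M(3)*x)*51 = ((8 + 3)*(216/17))*51 = (11*(216/17))*51 = (2376/17)*51 = 7128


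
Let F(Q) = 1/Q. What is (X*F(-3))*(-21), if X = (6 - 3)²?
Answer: 63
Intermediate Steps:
X = 9 (X = 3² = 9)
(X*F(-3))*(-21) = (9/(-3))*(-21) = (9*(-⅓))*(-21) = -3*(-21) = 63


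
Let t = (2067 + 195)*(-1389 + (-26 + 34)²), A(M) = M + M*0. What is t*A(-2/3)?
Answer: 1998100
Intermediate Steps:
A(M) = M (A(M) = M + 0 = M)
t = -2997150 (t = 2262*(-1389 + 8²) = 2262*(-1389 + 64) = 2262*(-1325) = -2997150)
t*A(-2/3) = -(-5994300)/3 = -2997150*(-⅔) = 1998100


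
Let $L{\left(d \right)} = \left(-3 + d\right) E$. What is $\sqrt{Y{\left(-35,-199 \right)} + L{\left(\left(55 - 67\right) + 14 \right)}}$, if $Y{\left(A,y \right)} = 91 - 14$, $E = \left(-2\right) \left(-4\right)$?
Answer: $\sqrt{69} \approx 8.3066$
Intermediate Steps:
$E = 8$
$L{\left(d \right)} = -24 + 8 d$ ($L{\left(d \right)} = \left(-3 + d\right) 8 = -24 + 8 d$)
$Y{\left(A,y \right)} = 77$
$\sqrt{Y{\left(-35,-199 \right)} + L{\left(\left(55 - 67\right) + 14 \right)}} = \sqrt{77 - \left(24 - 8 \left(\left(55 - 67\right) + 14\right)\right)} = \sqrt{77 - \left(24 - 8 \left(-12 + 14\right)\right)} = \sqrt{77 + \left(-24 + 8 \cdot 2\right)} = \sqrt{77 + \left(-24 + 16\right)} = \sqrt{77 - 8} = \sqrt{69}$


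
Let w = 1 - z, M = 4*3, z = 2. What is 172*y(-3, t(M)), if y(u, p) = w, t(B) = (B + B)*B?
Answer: -172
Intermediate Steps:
M = 12
w = -1 (w = 1 - 1*2 = 1 - 2 = -1)
t(B) = 2*B**2 (t(B) = (2*B)*B = 2*B**2)
y(u, p) = -1
172*y(-3, t(M)) = 172*(-1) = -172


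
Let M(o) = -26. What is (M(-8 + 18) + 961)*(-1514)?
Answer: -1415590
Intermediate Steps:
(M(-8 + 18) + 961)*(-1514) = (-26 + 961)*(-1514) = 935*(-1514) = -1415590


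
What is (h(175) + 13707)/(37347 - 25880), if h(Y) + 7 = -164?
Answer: 13536/11467 ≈ 1.1804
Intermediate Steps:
h(Y) = -171 (h(Y) = -7 - 164 = -171)
(h(175) + 13707)/(37347 - 25880) = (-171 + 13707)/(37347 - 25880) = 13536/11467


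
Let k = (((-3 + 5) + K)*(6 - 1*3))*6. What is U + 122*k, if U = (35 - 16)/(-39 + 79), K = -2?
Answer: 19/40 ≈ 0.47500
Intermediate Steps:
U = 19/40 ≈ 0.47500
k = 0 (k = (((-3 + 5) - 2)*(6 - 1*3))*6 = ((2 - 2)*(6 - 3))*6 = (0*3)*6 = 0*6 = 0)
U + 122*k = 19/40 + 122*0 = 19/40 + 0 = 19/40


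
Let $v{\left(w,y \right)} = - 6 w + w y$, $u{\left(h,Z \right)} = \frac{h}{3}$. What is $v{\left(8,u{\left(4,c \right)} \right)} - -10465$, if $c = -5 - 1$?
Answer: $\frac{31283}{3} \approx 10428.0$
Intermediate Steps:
$c = -6$ ($c = -5 - 1 = -6$)
$u{\left(h,Z \right)} = \frac{h}{3}$ ($u{\left(h,Z \right)} = h \frac{1}{3} = \frac{h}{3}$)
$v{\left(8,u{\left(4,c \right)} \right)} - -10465 = 8 \left(-6 + \frac{1}{3} \cdot 4\right) - -10465 = 8 \left(-6 + \frac{4}{3}\right) + 10465 = 8 \left(- \frac{14}{3}\right) + 10465 = - \frac{112}{3} + 10465 = \frac{31283}{3}$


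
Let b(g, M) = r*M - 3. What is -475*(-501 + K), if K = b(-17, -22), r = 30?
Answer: 552900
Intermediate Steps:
b(g, M) = -3 + 30*M (b(g, M) = 30*M - 3 = -3 + 30*M)
K = -663 (K = -3 + 30*(-22) = -3 - 660 = -663)
-475*(-501 + K) = -475*(-501 - 663) = -475*(-1164) = 552900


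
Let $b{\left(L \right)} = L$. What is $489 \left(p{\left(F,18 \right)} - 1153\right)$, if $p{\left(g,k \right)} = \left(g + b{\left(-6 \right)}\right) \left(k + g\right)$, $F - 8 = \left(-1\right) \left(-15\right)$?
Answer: $-222984$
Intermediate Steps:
$F = 23$ ($F = 8 - -15 = 8 + 15 = 23$)
$p{\left(g,k \right)} = \left(-6 + g\right) \left(g + k\right)$ ($p{\left(g,k \right)} = \left(g - 6\right) \left(k + g\right) = \left(-6 + g\right) \left(g + k\right)$)
$489 \left(p{\left(F,18 \right)} - 1153\right) = 489 \left(\left(23^{2} - 138 - 108 + 23 \cdot 18\right) - 1153\right) = 489 \left(\left(529 - 138 - 108 + 414\right) - 1153\right) = 489 \left(697 - 1153\right) = 489 \left(-456\right) = -222984$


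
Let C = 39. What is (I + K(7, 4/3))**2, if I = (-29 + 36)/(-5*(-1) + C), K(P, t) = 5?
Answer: 51529/1936 ≈ 26.616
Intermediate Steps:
I = 7/44 (I = (-29 + 36)/(-5*(-1) + 39) = 7/(5 + 39) = 7/44 ≈ 0.15909)
(I + K(7, 4/3))**2 = (7/44 + 5)**2 = (227/44)**2 = 51529/1936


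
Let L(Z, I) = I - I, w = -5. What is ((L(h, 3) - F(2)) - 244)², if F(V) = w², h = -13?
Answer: 72361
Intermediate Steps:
F(V) = 25 (F(V) = (-5)² = 25)
L(Z, I) = 0
((L(h, 3) - F(2)) - 244)² = ((0 - 1*25) - 244)² = ((0 - 25) - 244)² = (-25 - 244)² = (-269)² = 72361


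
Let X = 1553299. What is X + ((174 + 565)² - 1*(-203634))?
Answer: 2303054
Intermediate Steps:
X + ((174 + 565)² - 1*(-203634)) = 1553299 + ((174 + 565)² - 1*(-203634)) = 1553299 + (739² + 203634) = 1553299 + (546121 + 203634) = 1553299 + 749755 = 2303054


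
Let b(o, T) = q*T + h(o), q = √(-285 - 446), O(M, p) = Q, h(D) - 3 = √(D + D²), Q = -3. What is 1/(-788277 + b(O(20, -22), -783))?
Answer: 1/(-788274 + √6 - 783*I*√731) ≈ -1.2677e-6 + 3.4045e-8*I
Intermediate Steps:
h(D) = 3 + √(D + D²)
O(M, p) = -3
q = I*√731 (q = √(-731) = I*√731 ≈ 27.037*I)
b(o, T) = 3 + √(o*(1 + o)) + I*T*√731 (b(o, T) = (I*√731)*T + (3 + √(o*(1 + o))) = I*T*√731 + (3 + √(o*(1 + o))) = 3 + √(o*(1 + o)) + I*T*√731)
1/(-788277 + b(O(20, -22), -783)) = 1/(-788277 + (3 + √(-3*(1 - 3)) + I*(-783)*√731)) = 1/(-788277 + (3 + √(-3*(-2)) - 783*I*√731)) = 1/(-788277 + (3 + √6 - 783*I*√731)) = 1/(-788274 + √6 - 783*I*√731)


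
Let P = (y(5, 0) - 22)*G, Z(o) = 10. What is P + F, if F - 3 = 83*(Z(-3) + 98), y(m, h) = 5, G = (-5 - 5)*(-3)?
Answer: 8457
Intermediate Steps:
G = 30 (G = -10*(-3) = 30)
P = -510 (P = (5 - 22)*30 = -17*30 = -510)
F = 8967 (F = 3 + 83*(10 + 98) = 3 + 83*108 = 3 + 8964 = 8967)
P + F = -510 + 8967 = 8457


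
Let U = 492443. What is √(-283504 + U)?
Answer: √208939 ≈ 457.10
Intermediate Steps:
√(-283504 + U) = √(-283504 + 492443) = √208939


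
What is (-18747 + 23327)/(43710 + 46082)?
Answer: 1145/22448 ≈ 0.051007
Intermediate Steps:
(-18747 + 23327)/(43710 + 46082) = 4580/89792 = 4580*(1/89792) = 1145/22448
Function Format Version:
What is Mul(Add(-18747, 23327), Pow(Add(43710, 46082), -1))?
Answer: Rational(1145, 22448) ≈ 0.051007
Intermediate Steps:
Mul(Add(-18747, 23327), Pow(Add(43710, 46082), -1)) = Mul(4580, Pow(89792, -1)) = Mul(4580, Rational(1, 89792)) = Rational(1145, 22448)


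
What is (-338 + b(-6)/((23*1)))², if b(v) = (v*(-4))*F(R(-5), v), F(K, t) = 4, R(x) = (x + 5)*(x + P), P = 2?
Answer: 58951684/529 ≈ 1.1144e+5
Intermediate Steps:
R(x) = (2 + x)*(5 + x) (R(x) = (x + 5)*(x + 2) = (5 + x)*(2 + x) = (2 + x)*(5 + x))
b(v) = -16*v (b(v) = (v*(-4))*4 = -4*v*4 = -16*v)
(-338 + b(-6)/((23*1)))² = (-338 + (-16*(-6))/((23*1)))² = (-338 + 96/23)² = (-7678/23)² = 58951684/529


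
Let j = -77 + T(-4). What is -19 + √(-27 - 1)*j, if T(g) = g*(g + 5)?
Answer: -19 - 162*I*√7 ≈ -19.0 - 428.61*I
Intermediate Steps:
T(g) = g*(5 + g)
j = -81 (j = -77 - 4*(5 - 4) = -77 - 4*1 = -77 - 4 = -81)
-19 + √(-27 - 1)*j = -19 + √(-27 - 1)*(-81) = -19 + √(-28)*(-81) = -19 + (2*I*√7)*(-81) = -19 - 162*I*√7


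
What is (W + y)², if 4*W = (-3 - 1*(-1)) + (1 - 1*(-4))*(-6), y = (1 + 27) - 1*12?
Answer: 64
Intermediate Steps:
y = 16 (y = 28 - 12 = 16)
W = -8 (W = ((-3 - 1*(-1)) + (1 - 1*(-4))*(-6))/4 = ((-3 + 1) + (1 + 4)*(-6))/4 = (-2 + 5*(-6))/4 = (-2 - 30)/4 = (¼)*(-32) = -8)
(W + y)² = (-8 + 16)² = 8² = 64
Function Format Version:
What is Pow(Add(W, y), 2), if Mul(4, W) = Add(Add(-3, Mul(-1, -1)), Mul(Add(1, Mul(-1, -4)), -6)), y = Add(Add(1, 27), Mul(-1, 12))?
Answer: 64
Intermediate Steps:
y = 16 (y = Add(28, -12) = 16)
W = -8 (W = Mul(Rational(1, 4), Add(Add(-3, Mul(-1, -1)), Mul(Add(1, Mul(-1, -4)), -6))) = Mul(Rational(1, 4), Add(Add(-3, 1), Mul(Add(1, 4), -6))) = Mul(Rational(1, 4), Add(-2, Mul(5, -6))) = Mul(Rational(1, 4), Add(-2, -30)) = Mul(Rational(1, 4), -32) = -8)
Pow(Add(W, y), 2) = Pow(Add(-8, 16), 2) = Pow(8, 2) = 64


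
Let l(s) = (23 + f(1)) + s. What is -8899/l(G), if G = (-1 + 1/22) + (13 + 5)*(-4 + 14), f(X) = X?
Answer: -195778/4467 ≈ -43.828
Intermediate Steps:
G = 3939/22 (G = (-1 + 1/22) + 18*10 = -21/22 + 180 = 3939/22 ≈ 179.05)
l(s) = 24 + s (l(s) = (23 + 1) + s = 24 + s)
-8899/l(G) = -8899/(24 + 3939/22) = -8899/4467/22 = -8899*22/4467 = -195778/4467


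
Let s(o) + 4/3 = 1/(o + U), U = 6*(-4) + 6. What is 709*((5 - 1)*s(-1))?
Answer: -224044/57 ≈ -3930.6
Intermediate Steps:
U = -18 (U = -24 + 6 = -18)
s(o) = -4/3 + 1/(-18 + o) (s(o) = -4/3 + 1/(o - 18) = -4/3 + 1/(-18 + o))
709*((5 - 1)*s(-1)) = 709*((5 - 1)*((75 - 4*(-1))/(3*(-18 - 1)))) = 709*(4*((⅓)*(75 + 4)/(-19))) = 709*(4*((⅓)*(-1/19)*79)) = 709*(4*(-79/57)) = 709*(-316/57) = -224044/57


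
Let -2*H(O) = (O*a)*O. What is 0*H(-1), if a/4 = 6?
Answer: 0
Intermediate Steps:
a = 24 (a = 4*6 = 24)
H(O) = -12*O**2 (H(O) = -O*24*O/2 = -24*O*O/2 = -12*O**2)
0*H(-1) = 0*(-12*(-1)**2) = 0*(-12*1) = 0*(-12) = 0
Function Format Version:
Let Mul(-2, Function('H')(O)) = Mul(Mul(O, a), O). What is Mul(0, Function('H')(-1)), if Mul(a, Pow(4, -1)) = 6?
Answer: 0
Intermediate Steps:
a = 24 (a = Mul(4, 6) = 24)
Function('H')(O) = Mul(-12, Pow(O, 2)) (Function('H')(O) = Mul(Rational(-1, 2), Mul(Mul(O, 24), O)) = Mul(Rational(-1, 2), Mul(Mul(24, O), O)) = Mul(Rational(-1, 2), Mul(24, Pow(O, 2))) = Mul(-12, Pow(O, 2)))
Mul(0, Function('H')(-1)) = Mul(0, Mul(-12, Pow(-1, 2))) = Mul(0, Mul(-12, 1)) = Mul(0, -12) = 0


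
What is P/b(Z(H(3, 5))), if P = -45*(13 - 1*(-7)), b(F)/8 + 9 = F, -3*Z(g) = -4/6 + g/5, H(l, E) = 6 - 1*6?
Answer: 2025/158 ≈ 12.816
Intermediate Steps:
H(l, E) = 0 (H(l, E) = 6 - 6 = 0)
Z(g) = 2/9 - g/15 (Z(g) = -(-4/6 + g/5)/3 = -(-4*⅙ + g*(⅕))/3 = -(-⅔ + g/5)/3 = 2/9 - g/15)
b(F) = -72 + 8*F
P = -900 (P = -45*(13 + 7) = -45*20 = -900)
P/b(Z(H(3, 5))) = -900/(-72 + 8*(2/9 - 1/15*0)) = -900/(-72 + 8*(2/9 + 0)) = -900/(-72 + 8*(2/9)) = -900/(-72 + 16/9) = -900/(-632/9) = -900*(-9/632) = 2025/158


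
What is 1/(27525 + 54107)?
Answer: 1/81632 ≈ 1.2250e-5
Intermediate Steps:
1/(27525 + 54107) = 1/81632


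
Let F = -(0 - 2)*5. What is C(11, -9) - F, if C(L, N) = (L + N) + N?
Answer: -17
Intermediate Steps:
C(L, N) = L + 2*N
F = 10 (F = -(-2)*5 = -1*(-10) = 10)
C(11, -9) - F = (11 + 2*(-9)) - 1*10 = (11 - 18) - 10 = -7 - 10 = -17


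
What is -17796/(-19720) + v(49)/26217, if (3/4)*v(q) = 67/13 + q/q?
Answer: 4550515487/5040742590 ≈ 0.90275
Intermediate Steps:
v(q) = 320/39 (v(q) = 4*(67/13 + q/q)/3 = 4*(67*(1/13) + 1)/3 = 4*(67/13 + 1)/3 = (4/3)*(80/13) = 320/39)
-17796/(-19720) + v(49)/26217 = -17796/(-19720) + (320/39)/26217 = -17796*(-1/19720) + (320/39)*(1/26217) = 4449/4930 + 320/1022463 = 4550515487/5040742590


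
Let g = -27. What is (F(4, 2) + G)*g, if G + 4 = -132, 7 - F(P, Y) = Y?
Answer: 3537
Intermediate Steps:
F(P, Y) = 7 - Y
G = -136 (G = -4 - 132 = -136)
(F(4, 2) + G)*g = ((7 - 1*2) - 136)*(-27) = ((7 - 2) - 136)*(-27) = (5 - 136)*(-27) = -131*(-27) = 3537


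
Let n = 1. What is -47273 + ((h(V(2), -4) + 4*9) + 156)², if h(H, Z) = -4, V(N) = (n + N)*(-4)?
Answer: -11929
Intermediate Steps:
V(N) = -4 - 4*N (V(N) = (1 + N)*(-4) = -4 - 4*N)
-47273 + ((h(V(2), -4) + 4*9) + 156)² = -47273 + ((-4 + 4*9) + 156)² = -47273 + ((-4 + 36) + 156)² = -47273 + (32 + 156)² = -47273 + 188² = -47273 + 35344 = -11929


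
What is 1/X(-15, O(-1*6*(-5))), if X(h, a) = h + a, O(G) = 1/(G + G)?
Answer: -60/899 ≈ -0.066741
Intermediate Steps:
O(G) = 1/(2*G)
X(h, a) = a + h
1/X(-15, O(-1*6*(-5))) = 1/(1/(2*((-1*6*(-5)))) - 15) = 1/(1/(2*((-6*(-5)))) - 15) = 1/((½)/30 - 15) = 1/((½)*(1/30) - 15) = 1/(1/60 - 15) = 1/(-899/60) = -60/899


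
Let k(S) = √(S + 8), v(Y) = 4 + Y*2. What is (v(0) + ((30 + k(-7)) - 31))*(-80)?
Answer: -320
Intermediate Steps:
v(Y) = 4 + 2*Y
k(S) = √(8 + S)
(v(0) + ((30 + k(-7)) - 31))*(-80) = ((4 + 2*0) + ((30 + √(8 - 7)) - 31))*(-80) = ((4 + 0) + ((30 + √1) - 31))*(-80) = (4 + ((30 + 1) - 31))*(-80) = (4 + (31 - 31))*(-80) = (4 + 0)*(-80) = 4*(-80) = -320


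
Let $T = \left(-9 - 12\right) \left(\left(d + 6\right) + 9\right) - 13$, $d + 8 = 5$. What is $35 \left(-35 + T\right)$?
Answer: $-10500$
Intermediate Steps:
$d = -3$ ($d = -8 + 5 = -3$)
$T = -265$ ($T = \left(-9 - 12\right) \left(\left(-3 + 6\right) + 9\right) - 13 = - 21 \left(3 + 9\right) - 13 = \left(-21\right) 12 - 13 = -252 - 13 = -265$)
$35 \left(-35 + T\right) = 35 \left(-35 - 265\right) = 35 \left(-300\right) = -10500$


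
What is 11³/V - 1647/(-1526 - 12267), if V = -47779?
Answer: 60333530/659015747 ≈ 0.091551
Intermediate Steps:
11³/V - 1647/(-1526 - 12267) = 11³/(-47779) - 1647/(-1526 - 12267) = 1331*(-1/47779) - 1647/(-13793) = -1331/47779 - 1647*(-1/13793) = -1331/47779 + 1647/13793 = 60333530/659015747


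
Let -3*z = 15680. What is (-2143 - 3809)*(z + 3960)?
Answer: 7539200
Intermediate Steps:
z = -15680/3 (z = -⅓*15680 = -15680/3 ≈ -5226.7)
(-2143 - 3809)*(z + 3960) = (-2143 - 3809)*(-15680/3 + 3960) = -5952*(-3800/3) = 7539200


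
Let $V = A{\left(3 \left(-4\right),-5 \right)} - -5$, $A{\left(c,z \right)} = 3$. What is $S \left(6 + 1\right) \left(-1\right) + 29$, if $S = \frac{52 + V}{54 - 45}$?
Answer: $- \frac{53}{3} \approx -17.667$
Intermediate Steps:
$V = 8$ ($V = 3 - -5 = 3 + 5 = 8$)
$S = \frac{20}{3}$ ($S = \frac{52 + 8}{54 - 45} = \frac{60}{9} = 60 \cdot \frac{1}{9} = \frac{20}{3} \approx 6.6667$)
$S \left(6 + 1\right) \left(-1\right) + 29 = \frac{20 \left(6 + 1\right) \left(-1\right)}{3} + 29 = \frac{20 \cdot 7 \left(-1\right)}{3} + 29 = \frac{20}{3} \left(-7\right) + 29 = - \frac{140}{3} + 29 = - \frac{53}{3}$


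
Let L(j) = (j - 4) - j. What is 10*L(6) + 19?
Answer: -21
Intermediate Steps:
L(j) = -4 (L(j) = (-4 + j) - j = -4)
10*L(6) + 19 = 10*(-4) + 19 = -40 + 19 = -21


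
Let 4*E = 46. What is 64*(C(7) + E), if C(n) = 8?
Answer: 1248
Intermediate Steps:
E = 23/2 (E = (1/4)*46 = 23/2 ≈ 11.500)
64*(C(7) + E) = 64*(8 + 23/2) = 64*(39/2) = 1248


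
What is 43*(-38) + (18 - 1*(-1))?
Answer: -1615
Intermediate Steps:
43*(-38) + (18 - 1*(-1)) = -1634 + (18 + 1) = -1634 + 19 = -1615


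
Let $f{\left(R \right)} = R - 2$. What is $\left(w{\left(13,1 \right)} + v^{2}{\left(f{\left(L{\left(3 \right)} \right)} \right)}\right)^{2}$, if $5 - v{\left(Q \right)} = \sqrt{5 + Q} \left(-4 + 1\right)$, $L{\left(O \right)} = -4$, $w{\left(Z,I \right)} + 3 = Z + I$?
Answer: $-171 + 1620 i \approx -171.0 + 1620.0 i$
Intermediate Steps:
$w{\left(Z,I \right)} = -3 + I + Z$ ($w{\left(Z,I \right)} = -3 + \left(Z + I\right) = -3 + \left(I + Z\right) = -3 + I + Z$)
$f{\left(R \right)} = -2 + R$
$v{\left(Q \right)} = 5 + 3 \sqrt{5 + Q}$ ($v{\left(Q \right)} = 5 - \sqrt{5 + Q} \left(-4 + 1\right) = 5 - \sqrt{5 + Q} \left(-3\right) = 5 - - 3 \sqrt{5 + Q} = 5 + 3 \sqrt{5 + Q}$)
$\left(w{\left(13,1 \right)} + v^{2}{\left(f{\left(L{\left(3 \right)} \right)} \right)}\right)^{2} = \left(\left(-3 + 1 + 13\right) + \left(5 + 3 \sqrt{5 - 6}\right)^{2}\right)^{2} = \left(11 + \left(5 + 3 \sqrt{5 - 6}\right)^{2}\right)^{2} = \left(11 + \left(5 + 3 \sqrt{-1}\right)^{2}\right)^{2} = \left(11 + \left(5 + 3 i\right)^{2}\right)^{2}$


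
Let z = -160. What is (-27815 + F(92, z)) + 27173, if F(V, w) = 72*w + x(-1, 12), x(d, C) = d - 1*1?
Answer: -12164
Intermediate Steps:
x(d, C) = -1 + d (x(d, C) = d - 1 = -1 + d)
F(V, w) = -2 + 72*w (F(V, w) = 72*w + (-1 - 1) = 72*w - 2 = -2 + 72*w)
(-27815 + F(92, z)) + 27173 = (-27815 + (-2 + 72*(-160))) + 27173 = (-27815 + (-2 - 11520)) + 27173 = (-27815 - 11522) + 27173 = -39337 + 27173 = -12164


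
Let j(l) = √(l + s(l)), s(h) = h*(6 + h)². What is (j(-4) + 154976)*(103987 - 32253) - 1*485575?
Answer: 11116562809 + 143468*I*√5 ≈ 1.1117e+10 + 3.208e+5*I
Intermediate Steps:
j(l) = √(l + l*(6 + l)²)
(j(-4) + 154976)*(103987 - 32253) - 1*485575 = (√(-4*(1 + (6 - 4)²)) + 154976)*(103987 - 32253) - 1*485575 = (√(-4*(1 + 2²)) + 154976)*71734 - 485575 = (√(-4*(1 + 4)) + 154976)*71734 - 485575 = (√(-4*5) + 154976)*71734 - 485575 = (√(-20) + 154976)*71734 - 485575 = (2*I*√5 + 154976)*71734 - 485575 = (154976 + 2*I*√5)*71734 - 485575 = (11117048384 + 143468*I*√5) - 485575 = 11116562809 + 143468*I*√5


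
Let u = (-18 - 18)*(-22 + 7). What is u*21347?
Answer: 11527380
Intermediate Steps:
u = 540 (u = -36*(-15) = 540)
u*21347 = 540*21347 = 11527380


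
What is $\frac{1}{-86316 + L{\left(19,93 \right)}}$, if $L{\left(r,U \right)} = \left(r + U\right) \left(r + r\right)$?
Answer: $- \frac{1}{82060} \approx -1.2186 \cdot 10^{-5}$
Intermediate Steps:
$L{\left(r,U \right)} = 2 r \left(U + r\right)$ ($L{\left(r,U \right)} = \left(U + r\right) 2 r = 2 r \left(U + r\right)$)
$\frac{1}{-86316 + L{\left(19,93 \right)}} = \frac{1}{-86316 + 2 \cdot 19 \left(93 + 19\right)} = \frac{1}{-86316 + 2 \cdot 19 \cdot 112} = \frac{1}{-86316 + 4256} = \frac{1}{-82060} = - \frac{1}{82060}$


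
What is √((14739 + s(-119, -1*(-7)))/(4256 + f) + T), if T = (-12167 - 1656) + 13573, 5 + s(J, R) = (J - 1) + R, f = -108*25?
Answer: I*√145633431/778 ≈ 15.511*I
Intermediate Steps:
f = -2700
s(J, R) = -6 + J + R (s(J, R) = -5 + ((J - 1) + R) = -5 + ((-1 + J) + R) = -5 + (-1 + J + R) = -6 + J + R)
T = -250 (T = -13823 + 13573 = -250)
√((14739 + s(-119, -1*(-7)))/(4256 + f) + T) = √((14739 + (-6 - 119 - 1*(-7)))/(4256 - 2700) - 250) = √((14739 + (-6 - 119 + 7))/1556 - 250) = √((14739 - 118)*(1/1556) - 250) = √(14621*(1/1556) - 250) = √(14621/1556 - 250) = √(-374379/1556) = I*√145633431/778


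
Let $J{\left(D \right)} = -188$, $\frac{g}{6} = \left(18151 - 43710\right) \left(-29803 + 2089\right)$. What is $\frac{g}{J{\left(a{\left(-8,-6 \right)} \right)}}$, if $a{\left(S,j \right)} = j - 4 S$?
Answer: $- \frac{1062513189}{47} \approx -2.2607 \cdot 10^{7}$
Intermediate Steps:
$g = 4250052756$ ($g = 6 \left(18151 - 43710\right) \left(-29803 + 2089\right) = 6 \left(\left(-25559\right) \left(-27714\right)\right) = 6 \cdot 708342126 = 4250052756$)
$\frac{g}{J{\left(a{\left(-8,-6 \right)} \right)}} = \frac{4250052756}{-188} = 4250052756 \left(- \frac{1}{188}\right) = - \frac{1062513189}{47}$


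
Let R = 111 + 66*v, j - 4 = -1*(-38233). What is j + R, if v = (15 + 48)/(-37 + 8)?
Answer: 1107934/29 ≈ 38205.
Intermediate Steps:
j = 38237 (j = 4 - 1*(-38233) = 4 + 38233 = 38237)
v = -63/29 (v = 63/(-29) = 63*(-1/29) = -63/29 ≈ -2.1724)
R = -939/29 (R = 111 + 66*(-63/29) = 111 - 4158/29 = -939/29 ≈ -32.379)
j + R = 38237 - 939/29 = 1107934/29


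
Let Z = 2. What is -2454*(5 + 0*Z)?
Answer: -12270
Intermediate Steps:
-2454*(5 + 0*Z) = -2454*(5 + 0*2) = -2454*(5 + 0) = -2454*5 = -12270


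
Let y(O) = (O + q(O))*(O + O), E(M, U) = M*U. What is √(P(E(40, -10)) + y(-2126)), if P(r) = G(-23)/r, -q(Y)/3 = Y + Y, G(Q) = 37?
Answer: I*√18079504037/20 ≈ 6723.0*I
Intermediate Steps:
q(Y) = -6*Y (q(Y) = -3*(Y + Y) = -6*Y)
y(O) = -10*O² (y(O) = (O - 6*O)*(O + O) = (-5*O)*(2*O) = -10*O²)
P(r) = 37/r
√(P(E(40, -10)) + y(-2126)) = √(37/((40*(-10))) - 10*(-2126)²) = √(37/(-400) - 10*4519876) = √(37*(-1/400) - 45198760) = √(-37/400 - 45198760) = √(-18079504037/400) = I*√18079504037/20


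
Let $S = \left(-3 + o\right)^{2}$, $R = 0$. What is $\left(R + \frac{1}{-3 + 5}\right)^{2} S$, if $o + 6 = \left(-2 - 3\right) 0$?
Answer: $\frac{81}{4} \approx 20.25$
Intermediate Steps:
$o = -6$ ($o = -6 + \left(-2 - 3\right) 0 = -6 - 0 = -6 + 0 = -6$)
$S = 81$ ($S = \left(-3 - 6\right)^{2} = \left(-9\right)^{2} = 81$)
$\left(R + \frac{1}{-3 + 5}\right)^{2} S = \left(0 + \frac{1}{-3 + 5}\right)^{2} \cdot 81 = \left(0 + \frac{1}{2}\right)^{2} \cdot 81 = \left(\frac{1}{2}\right)^{2} \cdot 81 = \frac{1}{4} \cdot 81 = \frac{81}{4}$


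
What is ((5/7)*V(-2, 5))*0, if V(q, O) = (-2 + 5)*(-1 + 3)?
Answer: 0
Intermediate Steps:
V(q, O) = 6 (V(q, O) = 3*2 = 6)
((5/7)*V(-2, 5))*0 = ((5/7)*6)*0 = (30/7)*0 = 0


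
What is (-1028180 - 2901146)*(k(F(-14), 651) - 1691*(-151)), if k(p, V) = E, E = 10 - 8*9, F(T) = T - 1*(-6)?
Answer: -1003074411954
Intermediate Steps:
F(T) = 6 + T (F(T) = T + 6 = 6 + T)
E = -62 (E = 10 - 72 = -62)
k(p, V) = -62
(-1028180 - 2901146)*(k(F(-14), 651) - 1691*(-151)) = (-1028180 - 2901146)*(-62 - 1691*(-151)) = -3929326*(-62 + 255341) = -3929326*255279 = -1003074411954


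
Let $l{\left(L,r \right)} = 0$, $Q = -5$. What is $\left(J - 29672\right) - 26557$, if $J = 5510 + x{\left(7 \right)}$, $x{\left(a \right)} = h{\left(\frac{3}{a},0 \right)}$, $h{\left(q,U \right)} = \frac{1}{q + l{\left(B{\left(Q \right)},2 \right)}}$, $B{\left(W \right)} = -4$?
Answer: $- \frac{152150}{3} \approx -50717.0$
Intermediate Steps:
$h{\left(q,U \right)} = \frac{1}{q}$ ($h{\left(q,U \right)} = \frac{1}{q + 0} = \frac{1}{q}$)
$x{\left(a \right)} = \frac{a}{3}$ ($x{\left(a \right)} = \frac{1}{3 \frac{1}{a}} = \frac{a}{3}$)
$J = \frac{16537}{3}$ ($J = 5510 + \frac{1}{3} \cdot 7 = 5510 + \frac{7}{3} = \frac{16537}{3} \approx 5512.3$)
$\left(J - 29672\right) - 26557 = \left(\frac{16537}{3} - 29672\right) - 26557 = - \frac{72479}{3} - 26557 = - \frac{152150}{3}$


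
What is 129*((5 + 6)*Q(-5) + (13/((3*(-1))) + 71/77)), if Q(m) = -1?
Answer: -143147/77 ≈ -1859.1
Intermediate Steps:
129*((5 + 6)*Q(-5) + (13/((3*(-1))) + 71/77)) = 129*((5 + 6)*(-1) + (13/((3*(-1))) + 71/77)) = 129*(11*(-1) + (13/(-3) + 71*(1/77))) = 129*(-11 + (13*(-1/3) + 71/77)) = 129*(-11 + (-13/3 + 71/77)) = 129*(-11 - 788/231) = 129*(-3329/231) = -143147/77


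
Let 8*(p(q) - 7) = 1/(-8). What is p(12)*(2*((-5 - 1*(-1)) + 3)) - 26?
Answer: -1279/32 ≈ -39.969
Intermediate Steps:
p(q) = 447/64 (p(q) = 7 + (1/8)/(-8) = 7 + (1/8)*(-1/8) = 7 - 1/64 = 447/64)
p(12)*(2*((-5 - 1*(-1)) + 3)) - 26 = 447*(2*((-5 - 1*(-1)) + 3))/64 - 26 = 447*(2*((-5 + 1) + 3))/64 - 26 = 447*(2*(-4 + 3))/64 - 26 = 447*(2*(-1))/64 - 26 = (447/64)*(-2) - 26 = -447/32 - 26 = -1279/32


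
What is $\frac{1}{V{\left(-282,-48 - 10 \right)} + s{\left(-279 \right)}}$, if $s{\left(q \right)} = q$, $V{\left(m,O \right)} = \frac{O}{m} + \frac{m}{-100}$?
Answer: $- \frac{7050}{1945619} \approx -0.0036235$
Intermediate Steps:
$V{\left(m,O \right)} = - \frac{m}{100} + \frac{O}{m}$ ($V{\left(m,O \right)} = \frac{O}{m} + m \left(- \frac{1}{100}\right) = \frac{O}{m} - \frac{m}{100} = - \frac{m}{100} + \frac{O}{m}$)
$\frac{1}{V{\left(-282,-48 - 10 \right)} + s{\left(-279 \right)}} = \frac{1}{\left(\left(- \frac{1}{100}\right) \left(-282\right) + \frac{-48 - 10}{-282}\right) - 279} = \frac{1}{\left(\frac{141}{50} + \left(-48 - 10\right) \left(- \frac{1}{282}\right)\right) - 279} = \frac{1}{\left(\frac{141}{50} - - \frac{29}{141}\right) - 279} = \frac{1}{\left(\frac{141}{50} + \frac{29}{141}\right) - 279} = \frac{1}{\frac{21331}{7050} - 279} = \frac{1}{- \frac{1945619}{7050}} = - \frac{7050}{1945619}$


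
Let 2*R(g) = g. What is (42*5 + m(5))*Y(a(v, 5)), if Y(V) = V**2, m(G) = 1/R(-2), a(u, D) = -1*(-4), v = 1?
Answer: 3344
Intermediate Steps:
a(u, D) = 4
R(g) = g/2
m(G) = -1 (m(G) = 1/((1/2)*(-2)) = 1/(-1) = -1)
(42*5 + m(5))*Y(a(v, 5)) = (42*5 - 1)*4**2 = (210 - 1)*16 = 209*16 = 3344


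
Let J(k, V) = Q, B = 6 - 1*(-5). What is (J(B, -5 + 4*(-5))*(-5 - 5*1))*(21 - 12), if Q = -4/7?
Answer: 360/7 ≈ 51.429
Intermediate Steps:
B = 11 (B = 6 + 5 = 11)
Q = -4/7 (Q = -4*⅐ = -4/7 ≈ -0.57143)
J(k, V) = -4/7
(J(B, -5 + 4*(-5))*(-5 - 5*1))*(21 - 12) = (-4*(-5 - 5*1)/7)*(21 - 12) = -4*(-5 - 5)/7*9 = -4/7*(-10)*9 = (40/7)*9 = 360/7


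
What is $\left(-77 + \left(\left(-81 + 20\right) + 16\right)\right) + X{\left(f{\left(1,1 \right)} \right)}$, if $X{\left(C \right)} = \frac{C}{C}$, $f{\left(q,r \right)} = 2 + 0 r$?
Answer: $-121$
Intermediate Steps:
$f{\left(q,r \right)} = 2$ ($f{\left(q,r \right)} = 2 + 0 = 2$)
$X{\left(C \right)} = 1$
$\left(-77 + \left(\left(-81 + 20\right) + 16\right)\right) + X{\left(f{\left(1,1 \right)} \right)} = \left(-77 + \left(\left(-81 + 20\right) + 16\right)\right) + 1 = \left(-77 + \left(-61 + 16\right)\right) + 1 = \left(-77 - 45\right) + 1 = -122 + 1 = -121$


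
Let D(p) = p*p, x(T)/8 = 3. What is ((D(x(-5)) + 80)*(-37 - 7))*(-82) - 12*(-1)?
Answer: 2366860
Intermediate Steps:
x(T) = 24 (x(T) = 8*3 = 24)
D(p) = p**2
((D(x(-5)) + 80)*(-37 - 7))*(-82) - 12*(-1) = ((24**2 + 80)*(-37 - 7))*(-82) - 12*(-1) = ((576 + 80)*(-44))*(-82) + 12 = (656*(-44))*(-82) + 12 = -28864*(-82) + 12 = 2366848 + 12 = 2366860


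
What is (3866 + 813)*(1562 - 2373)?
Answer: -3794669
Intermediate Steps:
(3866 + 813)*(1562 - 2373) = 4679*(-811) = -3794669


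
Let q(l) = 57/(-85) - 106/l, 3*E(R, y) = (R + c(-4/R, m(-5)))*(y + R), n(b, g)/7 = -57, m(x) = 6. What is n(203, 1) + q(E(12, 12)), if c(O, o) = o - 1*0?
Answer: -2450489/6120 ≈ -400.41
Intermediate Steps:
c(O, o) = o (c(O, o) = o + 0 = o)
n(b, g) = -399 (n(b, g) = 7*(-57) = -399)
E(R, y) = (6 + R)*(R + y)/3 (E(R, y) = ((R + 6)*(y + R))/3 = ((6 + R)*(R + y))/3 = (6 + R)*(R + y)/3)
q(l) = -57/85 - 106/l (q(l) = 57*(-1/85) - 106/l = -57/85 - 106/l)
n(203, 1) + q(E(12, 12)) = -399 + (-57/85 - 106/(2*12 + 2*12 + (1/3)*12**2 + (1/3)*12*12)) = -399 + (-57/85 - 106/(24 + 24 + (1/3)*144 + 48)) = -399 + (-57/85 - 106/(24 + 24 + 48 + 48)) = -399 + (-57/85 - 106/144) = -399 + (-57/85 - 106*1/144) = -399 + (-57/85 - 53/72) = -399 - 8609/6120 = -2450489/6120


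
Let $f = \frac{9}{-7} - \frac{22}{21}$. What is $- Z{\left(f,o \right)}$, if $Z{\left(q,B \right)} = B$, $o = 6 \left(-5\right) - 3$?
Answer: $33$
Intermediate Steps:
$o = -33$ ($o = -30 - 3 = -33$)
$f = - \frac{7}{3}$ ($f = 9 \left(- \frac{1}{7}\right) - \frac{22}{21} = - \frac{9}{7} - \frac{22}{21} = - \frac{7}{3} \approx -2.3333$)
$- Z{\left(f,o \right)} = \left(-1\right) \left(-33\right) = 33$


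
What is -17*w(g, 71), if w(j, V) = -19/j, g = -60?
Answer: -323/60 ≈ -5.3833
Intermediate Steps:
-17*w(g, 71) = -(-323)/(-60) = -(-323)*(-1)/60 = -17*19/60 = -323/60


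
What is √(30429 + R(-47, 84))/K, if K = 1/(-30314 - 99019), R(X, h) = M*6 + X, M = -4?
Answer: -129333*√30358 ≈ -2.2534e+7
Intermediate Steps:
R(X, h) = -24 + X (R(X, h) = -4*6 + X = -24 + X)
K = -1/129333 (K = 1/(-129333) = -1/129333 ≈ -7.7320e-6)
√(30429 + R(-47, 84))/K = √(30429 + (-24 - 47))/(-1/129333) = √(30429 - 71)*(-129333) = √30358*(-129333) = -129333*√30358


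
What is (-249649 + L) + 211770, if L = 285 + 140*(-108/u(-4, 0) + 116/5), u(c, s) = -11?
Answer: -362686/11 ≈ -32971.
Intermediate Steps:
L = 53983/11 (L = 285 + 140*(-108/(-11) + 116/5) = 285 + 140*(-108*(-1/11) + 116*(⅕)) = 285 + 140*(108/11 + 116/5) = 285 + 140*(1816/55) = 285 + 50848/11 = 53983/11 ≈ 4907.5)
(-249649 + L) + 211770 = (-249649 + 53983/11) + 211770 = -2692156/11 + 211770 = -362686/11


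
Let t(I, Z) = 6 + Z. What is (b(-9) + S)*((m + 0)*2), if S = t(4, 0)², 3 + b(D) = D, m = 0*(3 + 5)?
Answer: 0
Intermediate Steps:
m = 0 (m = 0*8 = 0)
b(D) = -3 + D
S = 36 (S = (6 + 0)² = 6² = 36)
(b(-9) + S)*((m + 0)*2) = ((-3 - 9) + 36)*((0 + 0)*2) = (-12 + 36)*(0*2) = 24*0 = 0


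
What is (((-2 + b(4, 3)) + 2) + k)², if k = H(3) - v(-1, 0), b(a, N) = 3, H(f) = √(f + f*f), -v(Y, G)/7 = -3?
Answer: 336 - 72*√3 ≈ 211.29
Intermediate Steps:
v(Y, G) = 21 (v(Y, G) = -7*(-3) = 21)
H(f) = √(f + f²)
k = -21 + 2*√3 (k = √(3*(1 + 3)) - 1*21 = √(3*4) - 21 = √12 - 21 = 2*√3 - 21 = -21 + 2*√3 ≈ -17.536)
(((-2 + b(4, 3)) + 2) + k)² = (((-2 + 3) + 2) + (-21 + 2*√3))² = ((1 + 2) + (-21 + 2*√3))² = (3 + (-21 + 2*√3))² = (-18 + 2*√3)²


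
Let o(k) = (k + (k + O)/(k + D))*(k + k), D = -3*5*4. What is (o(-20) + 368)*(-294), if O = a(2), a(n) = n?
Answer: -340746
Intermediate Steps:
O = 2
D = -60 (D = -15*4 = -60)
o(k) = 2*k*(k + (2 + k)/(-60 + k)) (o(k) = (k + (k + 2)/(k - 60))*(k + k) = (k + (2 + k)/(-60 + k))*(2*k) = 2*k*(k + (2 + k)/(-60 + k)))
(o(-20) + 368)*(-294) = (2*(-20)*(2 + (-20)**2 - 59*(-20))/(-60 - 20) + 368)*(-294) = (2*(-20)*(2 + 400 + 1180)/(-80) + 368)*(-294) = (2*(-20)*(-1/80)*1582 + 368)*(-294) = (791 + 368)*(-294) = 1159*(-294) = -340746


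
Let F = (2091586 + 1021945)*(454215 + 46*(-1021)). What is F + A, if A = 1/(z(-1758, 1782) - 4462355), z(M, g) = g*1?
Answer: 5655927996444043486/4460573 ≈ 1.2680e+12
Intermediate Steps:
z(M, g) = g
F = 1267982386219 (F = 3113531*(454215 - 46966) = 3113531*407249 = 1267982386219)
A = -1/4460573 (A = 1/(1782 - 4462355) = 1/(-4460573) = -1/4460573 ≈ -2.2419e-7)
F + A = 1267982386219 - 1/4460573 = 5655927996444043486/4460573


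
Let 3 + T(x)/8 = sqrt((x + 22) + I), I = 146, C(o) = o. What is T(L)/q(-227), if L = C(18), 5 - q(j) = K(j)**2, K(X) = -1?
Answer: -6 + 2*sqrt(186) ≈ 21.276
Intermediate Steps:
q(j) = 4 (q(j) = 5 - 1*(-1)**2 = 5 - 1*1 = 5 - 1 = 4)
L = 18
T(x) = -24 + 8*sqrt(168 + x) (T(x) = -24 + 8*sqrt((x + 22) + 146) = -24 + 8*sqrt((22 + x) + 146) = -24 + 8*sqrt(168 + x))
T(L)/q(-227) = (-24 + 8*sqrt(168 + 18))/4 = (-24 + 8*sqrt(186))*(1/4) = -6 + 2*sqrt(186)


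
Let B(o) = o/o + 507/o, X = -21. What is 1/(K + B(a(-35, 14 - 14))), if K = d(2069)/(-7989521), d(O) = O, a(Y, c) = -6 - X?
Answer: 39947605/1390166309 ≈ 0.028736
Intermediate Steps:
a(Y, c) = 15 (a(Y, c) = -6 - 1*(-21) = -6 + 21 = 15)
K = -2069/7989521 (K = 2069/(-7989521) = 2069*(-1/7989521) = -2069/7989521 ≈ -0.00025896)
B(o) = 1 + 507/o
1/(K + B(a(-35, 14 - 14))) = 1/(-2069/7989521 + (507 + 15)/15) = 1/(-2069/7989521 + (1/15)*522) = 1/(-2069/7989521 + 174/5) = 1/(1390166309/39947605) = 39947605/1390166309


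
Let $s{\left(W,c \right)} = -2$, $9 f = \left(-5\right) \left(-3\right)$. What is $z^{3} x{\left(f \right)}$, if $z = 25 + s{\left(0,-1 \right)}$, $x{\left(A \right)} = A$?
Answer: $\frac{60835}{3} \approx 20278.0$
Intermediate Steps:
$f = \frac{5}{3}$ ($f = \frac{\left(-5\right) \left(-3\right)}{9} = \frac{1}{9} \cdot 15 = \frac{5}{3} \approx 1.6667$)
$z = 23$ ($z = 25 - 2 = 23$)
$z^{3} x{\left(f \right)} = 23^{3} \cdot \frac{5}{3} = 12167 \cdot \frac{5}{3} = \frac{60835}{3}$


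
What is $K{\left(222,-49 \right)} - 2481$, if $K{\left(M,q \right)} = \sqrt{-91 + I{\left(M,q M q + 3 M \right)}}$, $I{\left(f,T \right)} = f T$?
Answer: $-2481 + \sqrt{118478645} \approx 8403.8$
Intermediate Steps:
$I{\left(f,T \right)} = T f$
$K{\left(M,q \right)} = \sqrt{-91 + M \left(3 M + M q^{2}\right)}$ ($K{\left(M,q \right)} = \sqrt{-91 + \left(q M q + 3 M\right) M} = \sqrt{-91 + \left(M q q + 3 M\right) M} = \sqrt{-91 + \left(M q^{2} + 3 M\right) M} = \sqrt{-91 + \left(3 M + M q^{2}\right) M} = \sqrt{-91 + M \left(3 M + M q^{2}\right)}$)
$K{\left(222,-49 \right)} - 2481 = \sqrt{-91 + 222^{2} \left(3 + \left(-49\right)^{2}\right)} - 2481 = \sqrt{-91 + 49284 \left(3 + 2401\right)} - 2481 = \sqrt{-91 + 49284 \cdot 2404} - 2481 = \sqrt{-91 + 118478736} - 2481 = \sqrt{118478645} - 2481 = -2481 + \sqrt{118478645}$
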